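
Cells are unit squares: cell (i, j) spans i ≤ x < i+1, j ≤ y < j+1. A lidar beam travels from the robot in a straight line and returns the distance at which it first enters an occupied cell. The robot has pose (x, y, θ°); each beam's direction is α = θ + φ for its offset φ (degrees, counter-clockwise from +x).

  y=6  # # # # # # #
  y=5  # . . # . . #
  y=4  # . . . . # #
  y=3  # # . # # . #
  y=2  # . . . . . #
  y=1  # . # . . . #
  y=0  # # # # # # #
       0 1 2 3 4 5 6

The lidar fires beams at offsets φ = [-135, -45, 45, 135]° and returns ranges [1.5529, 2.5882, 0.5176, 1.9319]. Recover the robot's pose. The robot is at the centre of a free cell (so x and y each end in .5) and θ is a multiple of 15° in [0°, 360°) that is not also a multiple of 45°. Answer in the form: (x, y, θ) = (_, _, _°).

Candidates: 19 free-cell centres × 16 headings = 304 poses. Raycast each; keep the one whose scan matches to 4 dp.
  (5.5, 5.5, 240°): beam 1 = 0.5176 ≠ 1.5529 ✗
  (5.5, 2.5, 285°): beam 1 = 1.0000 ≠ 1.5529 ✗
  (5.5, 1.5, 195°): beam 1 = 1.0000 ≠ 1.5529 ✗
  (1.5, 1.5, 75°): beam 1 = 0.5774 ≠ 1.5529 ✗
  …
  (3.5, 2.5, 30°): r_1=1.5529, r_2=2.5882, r_3=0.5176, r_4=1.9319 — all match ✓
Unique over the lattice → pose = (3.5, 2.5, 30°).

(x, y, θ) = (3.5, 2.5, 30°)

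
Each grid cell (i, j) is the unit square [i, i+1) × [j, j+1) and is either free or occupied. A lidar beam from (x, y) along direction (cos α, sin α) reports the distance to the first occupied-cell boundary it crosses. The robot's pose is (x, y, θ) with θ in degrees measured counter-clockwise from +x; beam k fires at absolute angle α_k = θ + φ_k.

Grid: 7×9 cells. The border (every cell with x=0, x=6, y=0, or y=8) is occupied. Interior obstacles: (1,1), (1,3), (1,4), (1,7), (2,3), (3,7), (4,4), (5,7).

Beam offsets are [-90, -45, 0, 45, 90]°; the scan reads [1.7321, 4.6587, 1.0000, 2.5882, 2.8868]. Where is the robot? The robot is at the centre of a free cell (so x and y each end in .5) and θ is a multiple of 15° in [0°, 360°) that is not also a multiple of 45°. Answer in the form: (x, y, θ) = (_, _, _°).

(x, y, θ) = (3.5, 5.5, 330°)

Enumerate (i+0.5, j+0.5, θ) over the 27 free cells and 16 admissible headings. For each, cast all 5 beams and compare to the given ranges.
  (2.5, 1.5, 210°): beam 2 = 0.5176 ≠ 4.6587 ✗
  (2.5, 4.5, 330°): beam 1 = 0.5774 ≠ 1.7321 ✗
  (5.5, 6.5, 105°): beam 1 = 0.5176 ≠ 1.7321 ✗
  …
  (3.5, 5.5, 330°): r_1=1.7321, r_2=4.6587, r_3=1.0000, r_4=2.5882, r_5=2.8868 — all match ✓
Unique over the lattice → pose = (3.5, 5.5, 330°).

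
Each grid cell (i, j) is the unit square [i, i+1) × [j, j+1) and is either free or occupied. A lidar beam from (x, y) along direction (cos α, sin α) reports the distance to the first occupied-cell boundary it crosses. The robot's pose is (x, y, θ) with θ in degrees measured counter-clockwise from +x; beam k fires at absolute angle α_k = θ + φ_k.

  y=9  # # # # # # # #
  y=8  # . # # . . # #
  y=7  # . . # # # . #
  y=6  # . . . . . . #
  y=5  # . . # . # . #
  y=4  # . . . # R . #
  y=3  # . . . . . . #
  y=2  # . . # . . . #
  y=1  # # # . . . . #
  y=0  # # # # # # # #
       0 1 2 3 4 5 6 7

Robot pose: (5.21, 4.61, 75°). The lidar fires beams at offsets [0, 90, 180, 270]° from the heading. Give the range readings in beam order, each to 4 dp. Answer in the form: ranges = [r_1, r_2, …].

beam 1: φ=0°, α=75°
  dir = (cos 75°, sin 75°) = (0.2588, 0.9659); from cell (5,4)
  next x-line at t=3.0523, next y-line at t=0.4038; Δt_x=3.8637, Δt_y=1.0353
    y: enter (5,5) at t=0.4038 ← occupied
  → r_1 = 0.4038
beam 2: φ=90°, α=165°
  dir = (cos 165°, sin 165°) = (-0.9659, 0.2588); from cell (5,4)
  next x-line at t=0.2174, next y-line at t=1.5068; Δt_x=1.0353, Δt_y=3.8637
    x: enter (4,4) at t=0.2174 ← occupied
  → r_2 = 0.2174
beam 3: φ=180°, α=255°
  dir = (cos 255°, sin 255°) = (-0.2588, -0.9659); from cell (5,4)
  next x-line at t=0.8114, next y-line at t=0.6315; Δt_x=3.8637, Δt_y=1.0353
    y: enter (5,3) at t=0.6315
    x: enter (4,3) at t=0.8114
    y: enter (4,2) at t=1.6668
    y: enter (4,1) at t=2.7021
    y: enter (4,0) at t=3.7373 ← occupied
  → r_3 = 3.7373
beam 4: φ=270°, α=345°
  dir = (cos 345°, sin 345°) = (0.9659, -0.2588); from cell (5,4)
  next x-line at t=0.8179, next y-line at t=2.3569; Δt_x=1.0353, Δt_y=3.8637
    x: enter (6,4) at t=0.8179
    x: enter (7,4) at t=1.8531 ← occupied
  → r_4 = 1.8531

ranges = [0.4038, 0.2174, 3.7373, 1.8531]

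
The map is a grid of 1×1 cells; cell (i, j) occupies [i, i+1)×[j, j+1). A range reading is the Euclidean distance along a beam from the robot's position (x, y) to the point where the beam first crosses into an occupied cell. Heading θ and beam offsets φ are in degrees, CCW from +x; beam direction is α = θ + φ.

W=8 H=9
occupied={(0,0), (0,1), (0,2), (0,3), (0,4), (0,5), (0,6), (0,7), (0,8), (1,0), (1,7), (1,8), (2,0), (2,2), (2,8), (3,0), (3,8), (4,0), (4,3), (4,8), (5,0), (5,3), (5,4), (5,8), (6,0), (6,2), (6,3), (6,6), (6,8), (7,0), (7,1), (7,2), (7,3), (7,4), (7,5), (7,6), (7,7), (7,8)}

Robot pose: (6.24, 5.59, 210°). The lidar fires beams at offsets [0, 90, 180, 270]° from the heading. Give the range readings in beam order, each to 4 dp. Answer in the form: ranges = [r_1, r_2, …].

ranges = [1.1800, 1.5200, 0.8200, 0.4734]

beam 1: φ=0°, α=210°
  d=(-0.8660,-0.5000)  start (6,5)  tX=0.2771 tY=1.1800  stride 1/|dx|=1.1547 1/|dy|=2.0000
    cross x-line → (5,5), t=0.2771
    cross y-line → (5,4), t=1.1800 (wall)
  → r_1 = 1.1800
beam 2: φ=90°, α=300°
  d=(0.5000,-0.8660)  start (6,5)  tX=1.5200 tY=0.6813  stride 1/|dx|=2.0000 1/|dy|=1.1547
    cross y-line → (6,4), t=0.6813
    cross x-line → (7,4), t=1.5200 (wall)
  → r_2 = 1.5200
beam 3: φ=180°, α=30°
  d=(0.8660,0.5000)  start (6,5)  tX=0.8776 tY=0.8200  stride 1/|dx|=1.1547 1/|dy|=2.0000
    cross y-line → (6,6), t=0.8200 (wall)
  → r_3 = 0.8200
beam 4: φ=270°, α=120°
  d=(-0.5000,0.8660)  start (6,5)  tX=0.4800 tY=0.4734  stride 1/|dx|=2.0000 1/|dy|=1.1547
    cross y-line → (6,6), t=0.4734 (wall)
  → r_4 = 0.4734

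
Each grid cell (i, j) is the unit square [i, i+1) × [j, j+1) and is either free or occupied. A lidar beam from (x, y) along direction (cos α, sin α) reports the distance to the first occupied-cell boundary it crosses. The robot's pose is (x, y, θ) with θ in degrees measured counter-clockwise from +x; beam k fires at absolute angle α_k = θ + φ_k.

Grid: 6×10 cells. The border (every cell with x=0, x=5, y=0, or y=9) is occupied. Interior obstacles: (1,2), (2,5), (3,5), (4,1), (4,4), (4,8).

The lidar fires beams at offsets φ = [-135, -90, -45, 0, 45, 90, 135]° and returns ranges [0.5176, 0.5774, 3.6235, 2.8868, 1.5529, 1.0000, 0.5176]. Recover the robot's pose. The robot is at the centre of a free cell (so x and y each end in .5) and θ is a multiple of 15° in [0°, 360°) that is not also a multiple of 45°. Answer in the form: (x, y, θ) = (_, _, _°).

(x, y, θ) = (4.5, 3.5, 210°)

The pose lattice has 26·16 = 416 candidates. Test each by forward raycasting.
  (2.5, 8.5, 120°): beam 1 = 1.5529 ≠ 0.5176 ✗
  (3.5, 6.5, 255°): beam 1 = 2.8868 ≠ 0.5176 ✗
  (3.5, 6.5, 150°): beam 1 = 1.5529 ≠ 0.5176 ✗
  …
  (4.5, 3.5, 210°): r_1=0.5176, r_2=0.5774, r_3=3.6235, r_4=2.8868, r_5=1.5529, r_6=1.0000, r_7=0.5176 — all match ✓
Unique over the lattice → pose = (4.5, 3.5, 210°).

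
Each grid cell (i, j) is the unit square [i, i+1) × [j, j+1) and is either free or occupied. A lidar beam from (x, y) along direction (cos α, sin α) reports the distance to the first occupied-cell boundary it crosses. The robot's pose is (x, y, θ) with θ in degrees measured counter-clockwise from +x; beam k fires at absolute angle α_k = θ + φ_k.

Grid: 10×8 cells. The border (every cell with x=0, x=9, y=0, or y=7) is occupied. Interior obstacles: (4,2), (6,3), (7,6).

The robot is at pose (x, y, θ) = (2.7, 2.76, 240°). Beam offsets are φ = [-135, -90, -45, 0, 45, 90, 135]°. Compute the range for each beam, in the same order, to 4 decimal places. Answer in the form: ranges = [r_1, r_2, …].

beam 1: φ=-135°, α=105°
  cosα=-0.2588 sinα=0.9659 | (2,2) | tMaxX 2.7046 tMaxY 0.2485 | tΔX 3.8637 tΔY 1.0353
    t=0.2485 [y] (2,3)
    t=1.2837 [y] (2,4)
    t=2.3190 [y] (2,5)
    t=2.7046 [x] (1,5)
    t=3.3543 [y] (1,6)
    t=4.3896 [y] (1,7) — stop
  → r_1 = 4.3896
beam 2: φ=-90°, α=150°
  cosα=-0.8660 sinα=0.5000 | (2,2) | tMaxX 0.8083 tMaxY 0.4800 | tΔX 1.1547 tΔY 2.0000
    t=0.4800 [y] (2,3)
    t=0.8083 [x] (1,3)
    t=1.9630 [x] (0,3) — stop
  → r_2 = 1.9630
beam 3: φ=-45°, α=195°
  cosα=-0.9659 sinα=-0.2588 | (2,2) | tMaxX 0.7247 tMaxY 2.9364 | tΔX 1.0353 tΔY 3.8637
    t=0.7247 [x] (1,2)
    t=1.7600 [x] (0,2) — stop
  → r_3 = 1.7600
beam 4: φ=0°, α=240°
  cosα=-0.5000 sinα=-0.8660 | (2,2) | tMaxX 1.4000 tMaxY 0.8776 | tΔX 2.0000 tΔY 1.1547
    t=0.8776 [y] (2,1)
    t=1.4000 [x] (1,1)
    t=2.0323 [y] (1,0) — stop
  → r_4 = 2.0323
beam 5: φ=45°, α=285°
  cosα=0.2588 sinα=-0.9659 | (2,2) | tMaxX 1.1591 tMaxY 0.7868 | tΔX 3.8637 tΔY 1.0353
    t=0.7868 [y] (2,1)
    t=1.1591 [x] (3,1)
    t=1.8221 [y] (3,0) — stop
  → r_5 = 1.8221
beam 6: φ=90°, α=330°
  cosα=0.8660 sinα=-0.5000 | (2,2) | tMaxX 0.3464 tMaxY 1.5200 | tΔX 1.1547 tΔY 2.0000
    t=0.3464 [x] (3,2)
    t=1.5011 [x] (4,2) — stop
  → r_6 = 1.5011
beam 7: φ=135°, α=15°
  cosα=0.9659 sinα=0.2588 | (2,2) | tMaxX 0.3106 tMaxY 0.9273 | tΔX 1.0353 tΔY 3.8637
    t=0.3106 [x] (3,2)
    t=0.9273 [y] (3,3)
    t=1.3459 [x] (4,3)
    t=2.3811 [x] (5,3)
    t=3.4164 [x] (6,3) — stop
  → r_7 = 3.4164

ranges = [4.3896, 1.9630, 1.7600, 2.0323, 1.8221, 1.5011, 3.4164]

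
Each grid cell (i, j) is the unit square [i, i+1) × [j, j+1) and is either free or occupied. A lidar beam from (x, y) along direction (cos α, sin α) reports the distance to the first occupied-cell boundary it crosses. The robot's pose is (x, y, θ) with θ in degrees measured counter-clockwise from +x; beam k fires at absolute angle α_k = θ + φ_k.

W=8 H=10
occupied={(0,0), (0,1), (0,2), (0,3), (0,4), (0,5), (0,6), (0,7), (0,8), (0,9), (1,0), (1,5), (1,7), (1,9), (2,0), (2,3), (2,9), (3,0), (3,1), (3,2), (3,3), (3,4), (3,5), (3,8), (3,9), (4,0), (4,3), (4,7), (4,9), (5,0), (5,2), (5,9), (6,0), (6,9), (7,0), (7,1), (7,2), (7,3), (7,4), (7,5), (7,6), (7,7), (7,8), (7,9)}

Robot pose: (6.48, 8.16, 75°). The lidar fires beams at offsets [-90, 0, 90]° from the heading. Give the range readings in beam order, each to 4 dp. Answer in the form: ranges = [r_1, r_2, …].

ranges = [0.5383, 0.8696, 2.5675]

beam 1: φ=-90°, α=345°
  direction (0.9659, -0.2588); cell (6,8); t to first gridline: x 0.5383, y 0.6182 (then +1.0353 / +3.8637)
    (7,8) via x @ 0.5383  # hit
  → r_1 = 0.5383
beam 2: φ=0°, α=75°
  direction (0.2588, 0.9659); cell (6,8); t to first gridline: x 2.0091, y 0.8696 (then +3.8637 / +1.0353)
    (6,9) via y @ 0.8696  # hit
  → r_2 = 0.8696
beam 3: φ=90°, α=165°
  direction (-0.9659, 0.2588); cell (6,8); t to first gridline: x 0.4969, y 3.2455 (then +1.0353 / +3.8637)
    (5,8) via x @ 0.4969
    (4,8) via x @ 1.5322
    (3,8) via x @ 2.5675  # hit
  → r_3 = 2.5675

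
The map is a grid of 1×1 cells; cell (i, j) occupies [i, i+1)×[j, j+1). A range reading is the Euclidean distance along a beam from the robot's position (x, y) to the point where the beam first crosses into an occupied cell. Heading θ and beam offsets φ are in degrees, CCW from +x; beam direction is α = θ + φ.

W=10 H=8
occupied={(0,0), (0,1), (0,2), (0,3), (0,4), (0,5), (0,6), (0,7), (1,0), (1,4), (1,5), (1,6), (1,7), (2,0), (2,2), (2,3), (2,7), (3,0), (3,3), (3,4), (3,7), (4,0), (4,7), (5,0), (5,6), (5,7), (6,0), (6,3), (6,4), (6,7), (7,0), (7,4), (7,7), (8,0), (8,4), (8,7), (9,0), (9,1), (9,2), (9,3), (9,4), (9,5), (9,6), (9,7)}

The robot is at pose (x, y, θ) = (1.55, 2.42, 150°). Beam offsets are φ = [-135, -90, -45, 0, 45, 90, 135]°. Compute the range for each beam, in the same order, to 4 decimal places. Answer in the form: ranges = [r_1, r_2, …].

ranges = [0.4659, 0.9000, 1.6357, 0.6351, 0.5694, 1.1000, 1.4701]

beam 1: φ=-135°, α=15°
  d=(0.9659,0.2588)  start (1,2)  tX=0.4659 tY=2.2409  stride 1/|dx|=1.0353 1/|dy|=3.8637
    cross x-line → (2,2), t=0.4659 (wall)
  → r_1 = 0.4659
beam 2: φ=-90°, α=60°
  d=(0.5000,0.8660)  start (1,2)  tX=0.9000 tY=0.6697  stride 1/|dx|=2.0000 1/|dy|=1.1547
    cross y-line → (1,3), t=0.6697
    cross x-line → (2,3), t=0.9000 (wall)
  → r_2 = 0.9000
beam 3: φ=-45°, α=105°
  d=(-0.2588,0.9659)  start (1,2)  tX=2.1250 tY=0.6005  stride 1/|dx|=3.8637 1/|dy|=1.0353
    cross y-line → (1,3), t=0.6005
    cross y-line → (1,4), t=1.6357 (wall)
  → r_3 = 1.6357
beam 4: φ=0°, α=150°
  d=(-0.8660,0.5000)  start (1,2)  tX=0.6351 tY=1.1600  stride 1/|dx|=1.1547 1/|dy|=2.0000
    cross x-line → (0,2), t=0.6351 (wall)
  → r_4 = 0.6351
beam 5: φ=45°, α=195°
  d=(-0.9659,-0.2588)  start (1,2)  tX=0.5694 tY=1.6228  stride 1/|dx|=1.0353 1/|dy|=3.8637
    cross x-line → (0,2), t=0.5694 (wall)
  → r_5 = 0.5694
beam 6: φ=90°, α=240°
  d=(-0.5000,-0.8660)  start (1,2)  tX=1.1000 tY=0.4850  stride 1/|dx|=2.0000 1/|dy|=1.1547
    cross y-line → (1,1), t=0.4850
    cross x-line → (0,1), t=1.1000 (wall)
  → r_6 = 1.1000
beam 7: φ=135°, α=285°
  d=(0.2588,-0.9659)  start (1,2)  tX=1.7387 tY=0.4348  stride 1/|dx|=3.8637 1/|dy|=1.0353
    cross y-line → (1,1), t=0.4348
    cross y-line → (1,0), t=1.4701 (wall)
  → r_7 = 1.4701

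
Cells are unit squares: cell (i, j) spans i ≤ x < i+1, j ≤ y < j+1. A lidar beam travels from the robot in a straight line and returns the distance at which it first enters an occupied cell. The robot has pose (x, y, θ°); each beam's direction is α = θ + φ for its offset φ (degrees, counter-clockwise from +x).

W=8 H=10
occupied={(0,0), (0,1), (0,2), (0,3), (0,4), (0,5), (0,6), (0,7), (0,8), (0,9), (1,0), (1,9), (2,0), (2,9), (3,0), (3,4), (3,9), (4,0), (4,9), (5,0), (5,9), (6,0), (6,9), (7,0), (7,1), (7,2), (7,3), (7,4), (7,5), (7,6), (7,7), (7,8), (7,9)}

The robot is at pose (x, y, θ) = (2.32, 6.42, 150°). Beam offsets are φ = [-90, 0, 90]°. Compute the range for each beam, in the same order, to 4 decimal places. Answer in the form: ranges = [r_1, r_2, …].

ranges = [2.9791, 1.5242, 2.6400]

beam 1: φ=-90°, α=60°
  cosα=0.5000 sinα=0.8660 | (2,6) | tMaxX 1.3600 tMaxY 0.6697 | tΔX 2.0000 tΔY 1.1547
    t=0.6697 [y] (2,7)
    t=1.3600 [x] (3,7)
    t=1.8244 [y] (3,8)
    t=2.9791 [y] (3,9) — stop
  → r_1 = 2.9791
beam 2: φ=0°, α=150°
  cosα=-0.8660 sinα=0.5000 | (2,6) | tMaxX 0.3695 tMaxY 1.1600 | tΔX 1.1547 tΔY 2.0000
    t=0.3695 [x] (1,6)
    t=1.1600 [y] (1,7)
    t=1.5242 [x] (0,7) — stop
  → r_2 = 1.5242
beam 3: φ=90°, α=240°
  cosα=-0.5000 sinα=-0.8660 | (2,6) | tMaxX 0.6400 tMaxY 0.4850 | tΔX 2.0000 tΔY 1.1547
    t=0.4850 [y] (2,5)
    t=0.6400 [x] (1,5)
    t=1.6397 [y] (1,4)
    t=2.6400 [x] (0,4) — stop
  → r_3 = 2.6400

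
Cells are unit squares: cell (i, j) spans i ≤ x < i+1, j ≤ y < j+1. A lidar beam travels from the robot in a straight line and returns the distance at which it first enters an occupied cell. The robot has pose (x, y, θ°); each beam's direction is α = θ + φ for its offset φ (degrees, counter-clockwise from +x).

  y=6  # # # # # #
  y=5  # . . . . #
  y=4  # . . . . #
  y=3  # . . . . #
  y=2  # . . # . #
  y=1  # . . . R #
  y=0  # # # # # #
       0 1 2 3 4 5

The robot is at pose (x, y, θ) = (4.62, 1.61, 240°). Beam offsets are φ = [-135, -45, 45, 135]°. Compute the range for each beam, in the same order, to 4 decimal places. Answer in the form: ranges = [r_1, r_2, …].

beam 1: φ=-135°, α=105°
  direction (-0.2588, 0.9659); cell (4,1); t to first gridline: x 2.3955, y 0.4038 (then +3.8637 / +1.0353)
    (4,2) via y @ 0.4038
    (4,3) via y @ 1.4390
    (3,3) via x @ 2.3955
    (3,4) via y @ 2.4743
    (3,5) via y @ 3.5096
    (3,6) via y @ 4.5449  # hit
  → r_1 = 4.5449
beam 2: φ=-45°, α=195°
  direction (-0.9659, -0.2588); cell (4,1); t to first gridline: x 0.6419, y 2.3569 (then +1.0353 / +3.8637)
    (3,1) via x @ 0.6419
    (2,1) via x @ 1.6771
    (2,0) via y @ 2.3569  # hit
  → r_2 = 2.3569
beam 3: φ=45°, α=285°
  direction (0.2588, -0.9659); cell (4,1); t to first gridline: x 1.4682, y 0.6315 (then +3.8637 / +1.0353)
    (4,0) via y @ 0.6315  # hit
  → r_3 = 0.6315
beam 4: φ=135°, α=15°
  direction (0.9659, 0.2588); cell (4,1); t to first gridline: x 0.3934, y 1.5068 (then +1.0353 / +3.8637)
    (5,1) via x @ 0.3934  # hit
  → r_4 = 0.3934

ranges = [4.5449, 2.3569, 0.6315, 0.3934]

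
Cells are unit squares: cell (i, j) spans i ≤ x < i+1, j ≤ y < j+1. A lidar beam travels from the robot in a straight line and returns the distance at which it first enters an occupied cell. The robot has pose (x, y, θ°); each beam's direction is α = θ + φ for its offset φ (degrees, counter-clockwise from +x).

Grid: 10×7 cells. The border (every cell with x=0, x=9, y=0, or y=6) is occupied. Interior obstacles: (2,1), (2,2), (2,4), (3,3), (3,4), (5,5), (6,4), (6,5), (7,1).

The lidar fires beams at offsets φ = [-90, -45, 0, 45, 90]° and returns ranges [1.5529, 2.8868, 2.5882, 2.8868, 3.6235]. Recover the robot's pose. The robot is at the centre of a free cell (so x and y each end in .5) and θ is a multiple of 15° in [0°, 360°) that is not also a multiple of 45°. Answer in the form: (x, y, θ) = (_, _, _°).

(x, y, θ) = (5.5, 3.5, 255°)

Enumerate (i+0.5, j+0.5, θ) over the 31 free cells and 16 admissible headings. For each, cast all 5 beams and compare to the given ranges.
  (1.5, 2.5, 210°): beam 1 = 1.0000 ≠ 1.5529 ✗
  (7.5, 2.5, 120°): beam 1 = 1.7321 ≠ 1.5529 ✗
  (4.5, 2.5, 105°): beam 1 = 4.6587 ≠ 1.5529 ✗
  (3.5, 5.5, 105°): beam 2 = 0.5774 ≠ 2.8868 ✗
  …
  (5.5, 3.5, 255°): r_1=1.5529, r_2=2.8868, r_3=2.5882, r_4=2.8868, r_5=3.6235 — all match ✓
Unique over the lattice → pose = (5.5, 3.5, 255°).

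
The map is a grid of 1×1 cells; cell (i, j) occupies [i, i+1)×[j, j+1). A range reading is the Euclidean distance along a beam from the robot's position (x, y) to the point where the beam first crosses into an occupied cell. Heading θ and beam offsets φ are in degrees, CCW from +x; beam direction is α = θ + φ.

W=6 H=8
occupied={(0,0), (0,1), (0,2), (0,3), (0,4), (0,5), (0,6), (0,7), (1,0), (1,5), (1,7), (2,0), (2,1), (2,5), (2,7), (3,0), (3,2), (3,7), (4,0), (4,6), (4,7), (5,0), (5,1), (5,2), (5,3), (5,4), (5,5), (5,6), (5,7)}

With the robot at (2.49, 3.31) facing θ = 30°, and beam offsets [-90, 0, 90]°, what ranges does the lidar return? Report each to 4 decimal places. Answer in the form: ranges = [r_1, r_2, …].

ranges = [1.0200, 2.8983, 1.9514]

beam 1: φ=-90°, α=300°
  d=(0.5000,-0.8660)  start (2,3)  tX=1.0200 tY=0.3580  stride 1/|dx|=2.0000 1/|dy|=1.1547
    cross y-line → (2,2), t=0.3580
    cross x-line → (3,2), t=1.0200 (wall)
  → r_1 = 1.0200
beam 2: φ=0°, α=30°
  d=(0.8660,0.5000)  start (2,3)  tX=0.5889 tY=1.3800  stride 1/|dx|=1.1547 1/|dy|=2.0000
    cross x-line → (3,3), t=0.5889
    cross y-line → (3,4), t=1.3800
    cross x-line → (4,4), t=1.7436
    cross x-line → (5,4), t=2.8983 (wall)
  → r_2 = 2.8983
beam 3: φ=90°, α=120°
  d=(-0.5000,0.8660)  start (2,3)  tX=0.9800 tY=0.7967  stride 1/|dx|=2.0000 1/|dy|=1.1547
    cross y-line → (2,4), t=0.7967
    cross x-line → (1,4), t=0.9800
    cross y-line → (1,5), t=1.9514 (wall)
  → r_3 = 1.9514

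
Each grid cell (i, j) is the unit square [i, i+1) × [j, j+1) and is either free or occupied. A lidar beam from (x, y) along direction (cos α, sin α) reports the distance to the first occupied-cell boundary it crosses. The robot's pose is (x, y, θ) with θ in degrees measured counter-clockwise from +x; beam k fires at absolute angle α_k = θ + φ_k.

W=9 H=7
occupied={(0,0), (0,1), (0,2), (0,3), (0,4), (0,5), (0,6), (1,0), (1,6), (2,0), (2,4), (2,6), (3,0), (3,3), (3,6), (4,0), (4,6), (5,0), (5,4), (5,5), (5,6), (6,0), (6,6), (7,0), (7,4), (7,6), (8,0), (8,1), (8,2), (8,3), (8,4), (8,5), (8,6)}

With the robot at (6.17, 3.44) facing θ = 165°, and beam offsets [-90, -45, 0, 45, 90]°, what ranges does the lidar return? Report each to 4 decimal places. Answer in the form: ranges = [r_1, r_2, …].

beam 1: φ=-90°, α=75°
  direction (0.2588, 0.9659); cell (6,3); t to first gridline: x 3.2069, y 0.5798 (then +3.8637 / +1.0353)
    (6,4) via y @ 0.5798
    (6,5) via y @ 1.6150
    (6,6) via y @ 2.6503  # hit
  → r_1 = 2.6503
beam 2: φ=-45°, α=120°
  direction (-0.5000, 0.8660); cell (6,3); t to first gridline: x 0.3400, y 0.6466 (then +2.0000 / +1.1547)
    (5,3) via x @ 0.3400
    (5,4) via y @ 0.6466  # hit
  → r_2 = 0.6466
beam 3: φ=0°, α=165°
  direction (-0.9659, 0.2588); cell (6,3); t to first gridline: x 0.1760, y 2.1637 (then +1.0353 / +3.8637)
    (5,3) via x @ 0.1760
    (4,3) via x @ 1.2113
    (4,4) via y @ 2.1637
    (3,4) via x @ 2.2465
    (2,4) via x @ 3.2818  # hit
  → r_3 = 3.2818
beam 4: φ=45°, α=210°
  direction (-0.8660, -0.5000); cell (6,3); t to first gridline: x 0.1963, y 0.8800 (then +1.1547 / +2.0000)
    (5,3) via x @ 0.1963
    (5,2) via y @ 0.8800
    (4,2) via x @ 1.3510
    (3,2) via x @ 2.5057
    (3,1) via y @ 2.8800
    (2,1) via x @ 3.6604
    (1,1) via x @ 4.8151
    (1,0) via y @ 4.8800  # hit
  → r_4 = 4.8800
beam 5: φ=90°, α=255°
  direction (-0.2588, -0.9659); cell (6,3); t to first gridline: x 0.6568, y 0.4555 (then +3.8637 / +1.0353)
    (6,2) via y @ 0.4555
    (5,2) via x @ 0.6568
    (5,1) via y @ 1.4908
    (5,0) via y @ 2.5261  # hit
  → r_5 = 2.5261

ranges = [2.6503, 0.6466, 3.2818, 4.8800, 2.5261]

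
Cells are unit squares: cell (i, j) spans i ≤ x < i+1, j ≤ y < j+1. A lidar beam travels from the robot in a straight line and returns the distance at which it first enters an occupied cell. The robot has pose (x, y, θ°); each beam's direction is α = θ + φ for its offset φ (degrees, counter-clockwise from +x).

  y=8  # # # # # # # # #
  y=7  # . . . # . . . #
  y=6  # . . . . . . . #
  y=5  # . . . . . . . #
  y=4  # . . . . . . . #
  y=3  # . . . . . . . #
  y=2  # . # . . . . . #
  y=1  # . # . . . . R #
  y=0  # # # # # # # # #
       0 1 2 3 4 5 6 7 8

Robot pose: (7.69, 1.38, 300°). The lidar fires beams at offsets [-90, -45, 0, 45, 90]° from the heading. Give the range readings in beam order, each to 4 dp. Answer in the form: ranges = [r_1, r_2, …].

ranges = [0.7600, 0.3934, 0.4388, 0.3209, 0.3580]

beam 1: φ=-90°, α=210°
  cosα=-0.8660 sinα=-0.5000 | (7,1) | tMaxX 0.7967 tMaxY 0.7600 | tΔX 1.1547 tΔY 2.0000
    t=0.7600 [y] (7,0) — stop
  → r_1 = 0.7600
beam 2: φ=-45°, α=255°
  cosα=-0.2588 sinα=-0.9659 | (7,1) | tMaxX 2.6660 tMaxY 0.3934 | tΔX 3.8637 tΔY 1.0353
    t=0.3934 [y] (7,0) — stop
  → r_2 = 0.3934
beam 3: φ=0°, α=300°
  cosα=0.5000 sinα=-0.8660 | (7,1) | tMaxX 0.6200 tMaxY 0.4388 | tΔX 2.0000 tΔY 1.1547
    t=0.4388 [y] (7,0) — stop
  → r_3 = 0.4388
beam 4: φ=45°, α=345°
  cosα=0.9659 sinα=-0.2588 | (7,1) | tMaxX 0.3209 tMaxY 1.4682 | tΔX 1.0353 tΔY 3.8637
    t=0.3209 [x] (8,1) — stop
  → r_4 = 0.3209
beam 5: φ=90°, α=30°
  cosα=0.8660 sinα=0.5000 | (7,1) | tMaxX 0.3580 tMaxY 1.2400 | tΔX 1.1547 tΔY 2.0000
    t=0.3580 [x] (8,1) — stop
  → r_5 = 0.3580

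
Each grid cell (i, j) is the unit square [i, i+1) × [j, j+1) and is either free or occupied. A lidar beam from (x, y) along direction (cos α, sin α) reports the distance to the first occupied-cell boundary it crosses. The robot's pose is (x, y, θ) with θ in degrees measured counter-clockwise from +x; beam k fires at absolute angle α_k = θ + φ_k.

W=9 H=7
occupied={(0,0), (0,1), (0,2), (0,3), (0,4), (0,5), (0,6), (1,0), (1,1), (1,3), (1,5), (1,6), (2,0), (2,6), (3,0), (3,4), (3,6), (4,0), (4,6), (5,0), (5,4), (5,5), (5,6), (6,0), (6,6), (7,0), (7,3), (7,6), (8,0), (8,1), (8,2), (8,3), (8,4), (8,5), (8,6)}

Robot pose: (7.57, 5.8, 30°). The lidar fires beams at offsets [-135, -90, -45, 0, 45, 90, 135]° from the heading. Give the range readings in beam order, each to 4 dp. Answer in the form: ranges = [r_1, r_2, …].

ranges = [1.8635, 0.8600, 0.4452, 0.4000, 0.2071, 0.2309, 0.7727]

beam 1: φ=-135°, α=255°
  dir = (cos 255°, sin 255°) = (-0.2588, -0.9659); from cell (7,5)
  next x-line at t=2.2023, next y-line at t=0.8282; Δt_x=3.8637, Δt_y=1.0353
    y: enter (7,4) at t=0.8282
    y: enter (7,3) at t=1.8635 ← occupied
  → r_1 = 1.8635
beam 2: φ=-90°, α=300°
  dir = (cos 300°, sin 300°) = (0.5000, -0.8660); from cell (7,5)
  next x-line at t=0.8600, next y-line at t=0.9238; Δt_x=2.0000, Δt_y=1.1547
    x: enter (8,5) at t=0.8600 ← occupied
  → r_2 = 0.8600
beam 3: φ=-45°, α=345°
  dir = (cos 345°, sin 345°) = (0.9659, -0.2588); from cell (7,5)
  next x-line at t=0.4452, next y-line at t=3.0910; Δt_x=1.0353, Δt_y=3.8637
    x: enter (8,5) at t=0.4452 ← occupied
  → r_3 = 0.4452
beam 4: φ=0°, α=30°
  dir = (cos 30°, sin 30°) = (0.8660, 0.5000); from cell (7,5)
  next x-line at t=0.4965, next y-line at t=0.4000; Δt_x=1.1547, Δt_y=2.0000
    y: enter (7,6) at t=0.4000 ← occupied
  → r_4 = 0.4000
beam 5: φ=45°, α=75°
  dir = (cos 75°, sin 75°) = (0.2588, 0.9659); from cell (7,5)
  next x-line at t=1.6614, next y-line at t=0.2071; Δt_x=3.8637, Δt_y=1.0353
    y: enter (7,6) at t=0.2071 ← occupied
  → r_5 = 0.2071
beam 6: φ=90°, α=120°
  dir = (cos 120°, sin 120°) = (-0.5000, 0.8660); from cell (7,5)
  next x-line at t=1.1400, next y-line at t=0.2309; Δt_x=2.0000, Δt_y=1.1547
    y: enter (7,6) at t=0.2309 ← occupied
  → r_6 = 0.2309
beam 7: φ=135°, α=165°
  dir = (cos 165°, sin 165°) = (-0.9659, 0.2588); from cell (7,5)
  next x-line at t=0.5901, next y-line at t=0.7727; Δt_x=1.0353, Δt_y=3.8637
    x: enter (6,5) at t=0.5901
    y: enter (6,6) at t=0.7727 ← occupied
  → r_7 = 0.7727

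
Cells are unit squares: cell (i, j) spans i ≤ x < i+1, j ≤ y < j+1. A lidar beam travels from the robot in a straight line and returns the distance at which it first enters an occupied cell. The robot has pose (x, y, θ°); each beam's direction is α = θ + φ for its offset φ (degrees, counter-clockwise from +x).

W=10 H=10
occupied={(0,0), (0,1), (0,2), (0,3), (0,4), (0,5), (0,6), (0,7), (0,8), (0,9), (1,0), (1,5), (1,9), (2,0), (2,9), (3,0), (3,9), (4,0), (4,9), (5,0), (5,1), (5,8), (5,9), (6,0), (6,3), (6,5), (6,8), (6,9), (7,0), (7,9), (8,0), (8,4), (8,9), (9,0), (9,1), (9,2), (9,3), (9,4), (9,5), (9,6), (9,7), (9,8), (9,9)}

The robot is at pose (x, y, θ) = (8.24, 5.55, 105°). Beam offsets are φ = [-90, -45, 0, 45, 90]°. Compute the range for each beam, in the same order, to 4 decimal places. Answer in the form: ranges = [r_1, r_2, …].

ranges = [0.7868, 1.5200, 3.5717, 6.9000, 1.2837]

beam 1: φ=-90°, α=15°
  dir = (cos 15°, sin 15°) = (0.9659, 0.2588); from cell (8,5)
  next x-line at t=0.7868, next y-line at t=1.7387; Δt_x=1.0353, Δt_y=3.8637
    x: enter (9,5) at t=0.7868 ← occupied
  → r_1 = 0.7868
beam 2: φ=-45°, α=60°
  dir = (cos 60°, sin 60°) = (0.5000, 0.8660); from cell (8,5)
  next x-line at t=1.5200, next y-line at t=0.5196; Δt_x=2.0000, Δt_y=1.1547
    y: enter (8,6) at t=0.5196
    x: enter (9,6) at t=1.5200 ← occupied
  → r_2 = 1.5200
beam 3: φ=0°, α=105°
  dir = (cos 105°, sin 105°) = (-0.2588, 0.9659); from cell (8,5)
  next x-line at t=0.9273, next y-line at t=0.4659; Δt_x=3.8637, Δt_y=1.0353
    y: enter (8,6) at t=0.4659
    x: enter (7,6) at t=0.9273
    y: enter (7,7) at t=1.5012
    y: enter (7,8) at t=2.5364
    y: enter (7,9) at t=3.5717 ← occupied
  → r_3 = 3.5717
beam 4: φ=45°, α=150°
  dir = (cos 150°, sin 150°) = (-0.8660, 0.5000); from cell (8,5)
  next x-line at t=0.2771, next y-line at t=0.9000; Δt_x=1.1547, Δt_y=2.0000
    x: enter (7,5) at t=0.2771
    y: enter (7,6) at t=0.9000
    x: enter (6,6) at t=1.4318
    x: enter (5,6) at t=2.5865
    y: enter (5,7) at t=2.9000
    x: enter (4,7) at t=3.7412
    x: enter (3,7) at t=4.8959
    y: enter (3,8) at t=4.9000
    x: enter (2,8) at t=6.0506
    y: enter (2,9) at t=6.9000 ← occupied
  → r_4 = 6.9000
beam 5: φ=90°, α=195°
  dir = (cos 195°, sin 195°) = (-0.9659, -0.2588); from cell (8,5)
  next x-line at t=0.2485, next y-line at t=2.1250; Δt_x=1.0353, Δt_y=3.8637
    x: enter (7,5) at t=0.2485
    x: enter (6,5) at t=1.2837 ← occupied
  → r_5 = 1.2837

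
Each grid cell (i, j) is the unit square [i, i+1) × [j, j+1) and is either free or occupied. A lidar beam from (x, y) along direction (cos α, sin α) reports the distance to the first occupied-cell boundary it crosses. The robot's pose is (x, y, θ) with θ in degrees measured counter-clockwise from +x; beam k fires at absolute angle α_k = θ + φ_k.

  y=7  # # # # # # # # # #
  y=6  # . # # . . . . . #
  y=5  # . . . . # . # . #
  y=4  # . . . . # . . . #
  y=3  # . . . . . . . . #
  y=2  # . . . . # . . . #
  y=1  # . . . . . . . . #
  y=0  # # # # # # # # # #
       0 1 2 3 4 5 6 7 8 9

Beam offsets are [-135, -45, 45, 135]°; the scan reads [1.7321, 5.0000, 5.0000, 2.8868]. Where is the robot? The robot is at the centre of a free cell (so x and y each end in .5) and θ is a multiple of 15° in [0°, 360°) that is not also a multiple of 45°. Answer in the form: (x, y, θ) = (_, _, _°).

(x, y, θ) = (3.5, 2.5, 75°)

Candidates: 42 free-cell centres × 16 headings = 672 poses. Raycast each; keep the one whose scan matches to 4 dp.
  (7.5, 4.5, 30°): beam 1 = 3.6235 ≠ 1.7321 ✗
  (1.5, 3.5, 195°): beam 1 = 2.8868 ≠ 1.7321 ✗
  (6.5, 5.5, 195°): beam 2 = 0.5774 ≠ 5.0000 ✗
  (5.5, 3.5, 345°): beam 1 = 5.0000 ≠ 1.7321 ✗
  (8.5, 6.5, 345°): beam 1 = 1.0000 ≠ 1.7321 ✗
  …
  (3.5, 2.5, 75°): r_1=1.7321, r_2=5.0000, r_3=5.0000, r_4=2.8868 — all match ✓
No second candidate reproduces the full scan.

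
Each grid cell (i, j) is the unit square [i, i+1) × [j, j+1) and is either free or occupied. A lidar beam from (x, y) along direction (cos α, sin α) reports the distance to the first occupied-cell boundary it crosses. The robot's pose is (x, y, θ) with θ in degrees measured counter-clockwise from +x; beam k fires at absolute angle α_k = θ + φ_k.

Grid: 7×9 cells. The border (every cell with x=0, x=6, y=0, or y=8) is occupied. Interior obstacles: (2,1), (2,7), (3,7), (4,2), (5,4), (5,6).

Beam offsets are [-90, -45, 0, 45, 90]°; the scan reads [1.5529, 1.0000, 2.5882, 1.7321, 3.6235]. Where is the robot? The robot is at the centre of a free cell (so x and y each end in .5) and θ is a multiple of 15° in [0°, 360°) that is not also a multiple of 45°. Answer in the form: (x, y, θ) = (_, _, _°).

(x, y, θ) = (4.5, 5.5, 75°)

Enumerate (i+0.5, j+0.5, θ) over the 29 free cells and 16 admissible headings. For each, cast all 5 beams and compare to the given ranges.
  (1.5, 6.5, 345°): beam 1 = 1.9319 ≠ 1.5529 ✗
  (3.5, 4.5, 120°): beam 1 = 2.8868 ≠ 1.5529 ✗
  (3.5, 4.5, 105°): beam 2 = 4.0415 ≠ 1.0000 ✗
  (1.5, 3.5, 75°): beam 1 = 2.5882 ≠ 1.5529 ✗
  (1.5, 1.5, 240°): beam 1 = 0.5774 ≠ 1.5529 ✗
  …
  (4.5, 5.5, 75°): r_1=1.5529, r_2=1.0000, r_3=2.5882, r_4=1.7321, r_5=3.6235 — all match ✓
Unique over the lattice → pose = (4.5, 5.5, 75°).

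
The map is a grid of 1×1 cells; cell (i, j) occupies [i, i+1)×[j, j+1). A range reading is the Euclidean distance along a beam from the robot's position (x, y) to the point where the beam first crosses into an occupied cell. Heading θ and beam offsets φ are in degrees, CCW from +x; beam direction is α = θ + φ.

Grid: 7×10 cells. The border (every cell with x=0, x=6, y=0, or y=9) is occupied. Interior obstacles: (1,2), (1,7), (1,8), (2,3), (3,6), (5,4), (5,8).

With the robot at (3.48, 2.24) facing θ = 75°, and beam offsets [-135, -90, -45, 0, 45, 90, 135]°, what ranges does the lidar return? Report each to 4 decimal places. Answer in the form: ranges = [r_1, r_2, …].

beam 1: φ=-135°, α=300°
  dir = (cos 300°, sin 300°) = (0.5000, -0.8660); from cell (3,2)
  next x-line at t=1.0400, next y-line at t=0.2771; Δt_x=2.0000, Δt_y=1.1547
    y: enter (3,1) at t=0.2771
    x: enter (4,1) at t=1.0400
    y: enter (4,0) at t=1.4318 ← occupied
  → r_1 = 1.4318
beam 2: φ=-90°, α=345°
  dir = (cos 345°, sin 345°) = (0.9659, -0.2588); from cell (3,2)
  next x-line at t=0.5383, next y-line at t=0.9273; Δt_x=1.0353, Δt_y=3.8637
    x: enter (4,2) at t=0.5383
    y: enter (4,1) at t=0.9273
    x: enter (5,1) at t=1.5736
    x: enter (6,1) at t=2.6089 ← occupied
  → r_2 = 2.6089
beam 3: φ=-45°, α=30°
  dir = (cos 30°, sin 30°) = (0.8660, 0.5000); from cell (3,2)
  next x-line at t=0.6004, next y-line at t=1.5200; Δt_x=1.1547, Δt_y=2.0000
    x: enter (4,2) at t=0.6004
    y: enter (4,3) at t=1.5200
    x: enter (5,3) at t=1.7551
    x: enter (6,3) at t=2.9098 ← occupied
  → r_3 = 2.9098
beam 4: φ=0°, α=75°
  dir = (cos 75°, sin 75°) = (0.2588, 0.9659); from cell (3,2)
  next x-line at t=2.0091, next y-line at t=0.7868; Δt_x=3.8637, Δt_y=1.0353
    y: enter (3,3) at t=0.7868
    y: enter (3,4) at t=1.8221
    x: enter (4,4) at t=2.0091
    y: enter (4,5) at t=2.8574
    y: enter (4,6) at t=3.8926
    y: enter (4,7) at t=4.9279
    x: enter (5,7) at t=5.8728
    y: enter (5,8) at t=5.9632 ← occupied
  → r_4 = 5.9632
beam 5: φ=45°, α=120°
  dir = (cos 120°, sin 120°) = (-0.5000, 0.8660); from cell (3,2)
  next x-line at t=0.9600, next y-line at t=0.8776; Δt_x=2.0000, Δt_y=1.1547
    y: enter (3,3) at t=0.8776
    x: enter (2,3) at t=0.9600 ← occupied
  → r_5 = 0.9600
beam 6: φ=90°, α=165°
  dir = (cos 165°, sin 165°) = (-0.9659, 0.2588); from cell (3,2)
  next x-line at t=0.4969, next y-line at t=2.9364; Δt_x=1.0353, Δt_y=3.8637
    x: enter (2,2) at t=0.4969
    x: enter (1,2) at t=1.5322 ← occupied
  → r_6 = 1.5322
beam 7: φ=135°, α=210°
  dir = (cos 210°, sin 210°) = (-0.8660, -0.5000); from cell (3,2)
  next x-line at t=0.5543, next y-line at t=0.4800; Δt_x=1.1547, Δt_y=2.0000
    y: enter (3,1) at t=0.4800
    x: enter (2,1) at t=0.5543
    x: enter (1,1) at t=1.7090
    y: enter (1,0) at t=2.4800 ← occupied
  → r_7 = 2.4800

ranges = [1.4318, 2.6089, 2.9098, 5.9632, 0.9600, 1.5322, 2.4800]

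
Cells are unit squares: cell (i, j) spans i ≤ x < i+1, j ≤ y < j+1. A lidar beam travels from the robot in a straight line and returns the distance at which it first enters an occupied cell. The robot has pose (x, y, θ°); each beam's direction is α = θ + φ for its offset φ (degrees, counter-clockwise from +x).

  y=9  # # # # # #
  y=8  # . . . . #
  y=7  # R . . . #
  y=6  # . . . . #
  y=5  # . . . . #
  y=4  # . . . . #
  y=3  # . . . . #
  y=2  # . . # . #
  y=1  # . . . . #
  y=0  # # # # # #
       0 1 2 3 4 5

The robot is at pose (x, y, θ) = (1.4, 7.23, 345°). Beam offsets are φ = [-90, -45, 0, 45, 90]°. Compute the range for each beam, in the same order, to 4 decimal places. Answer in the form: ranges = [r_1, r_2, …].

beam 1: φ=-90°, α=255°
  cosα=-0.2588 sinα=-0.9659 | (1,7) | tMaxX 1.5455 tMaxY 0.2381 | tΔX 3.8637 tΔY 1.0353
    t=0.2381 [y] (1,6)
    t=1.2734 [y] (1,5)
    t=1.5455 [x] (0,5) — stop
  → r_1 = 1.5455
beam 2: φ=-45°, α=300°
  cosα=0.5000 sinα=-0.8660 | (1,7) | tMaxX 1.2000 tMaxY 0.2656 | tΔX 2.0000 tΔY 1.1547
    t=0.2656 [y] (1,6)
    t=1.2000 [x] (2,6)
    t=1.4203 [y] (2,5)
    t=2.5750 [y] (2,4)
    t=3.2000 [x] (3,4)
    t=3.7297 [y] (3,3)
    t=4.8844 [y] (3,2) — stop
  → r_2 = 4.8844
beam 3: φ=0°, α=345°
  cosα=0.9659 sinα=-0.2588 | (1,7) | tMaxX 0.6212 tMaxY 0.8887 | tΔX 1.0353 tΔY 3.8637
    t=0.6212 [x] (2,7)
    t=0.8887 [y] (2,6)
    t=1.6564 [x] (3,6)
    t=2.6917 [x] (4,6)
    t=3.7270 [x] (5,6) — stop
  → r_3 = 3.7270
beam 4: φ=45°, α=30°
  cosα=0.8660 sinα=0.5000 | (1,7) | tMaxX 0.6928 tMaxY 1.5400 | tΔX 1.1547 tΔY 2.0000
    t=0.6928 [x] (2,7)
    t=1.5400 [y] (2,8)
    t=1.8475 [x] (3,8)
    t=3.0022 [x] (4,8)
    t=3.5400 [y] (4,9) — stop
  → r_4 = 3.5400
beam 5: φ=90°, α=75°
  cosα=0.2588 sinα=0.9659 | (1,7) | tMaxX 2.3182 tMaxY 0.7972 | tΔX 3.8637 tΔY 1.0353
    t=0.7972 [y] (1,8)
    t=1.8324 [y] (1,9) — stop
  → r_5 = 1.8324

ranges = [1.5455, 4.8844, 3.7270, 3.5400, 1.8324]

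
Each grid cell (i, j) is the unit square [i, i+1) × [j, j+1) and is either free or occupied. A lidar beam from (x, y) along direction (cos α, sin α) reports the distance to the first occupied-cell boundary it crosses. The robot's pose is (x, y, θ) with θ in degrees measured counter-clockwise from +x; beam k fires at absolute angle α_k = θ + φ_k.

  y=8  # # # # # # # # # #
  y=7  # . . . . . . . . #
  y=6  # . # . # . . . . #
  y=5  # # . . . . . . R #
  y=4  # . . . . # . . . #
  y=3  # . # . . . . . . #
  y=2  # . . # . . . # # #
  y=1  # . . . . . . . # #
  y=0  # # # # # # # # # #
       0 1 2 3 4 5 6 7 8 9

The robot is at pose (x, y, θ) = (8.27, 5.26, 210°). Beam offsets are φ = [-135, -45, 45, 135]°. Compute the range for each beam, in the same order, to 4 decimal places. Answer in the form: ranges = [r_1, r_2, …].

ranges = [2.8205, 3.3854, 2.3397, 0.7558]

beam 1: φ=-135°, α=75°
  direction (0.2588, 0.9659); cell (8,5); t to first gridline: x 2.8205, y 0.7661 (then +3.8637 / +1.0353)
    (8,6) via y @ 0.7661
    (8,7) via y @ 1.8014
    (9,7) via x @ 2.8205  # hit
  → r_1 = 2.8205
beam 2: φ=-45°, α=165°
  direction (-0.9659, 0.2588); cell (8,5); t to first gridline: x 0.2795, y 2.8591 (then +1.0353 / +3.8637)
    (7,5) via x @ 0.2795
    (6,5) via x @ 1.3148
    (5,5) via x @ 2.3501
    (5,6) via y @ 2.8591
    (4,6) via x @ 3.3854  # hit
  → r_2 = 3.3854
beam 3: φ=45°, α=255°
  direction (-0.2588, -0.9659); cell (8,5); t to first gridline: x 1.0432, y 0.2692 (then +3.8637 / +1.0353)
    (8,4) via y @ 0.2692
    (7,4) via x @ 1.0432
    (7,3) via y @ 1.3044
    (7,2) via y @ 2.3397  # hit
  → r_3 = 2.3397
beam 4: φ=135°, α=345°
  direction (0.9659, -0.2588); cell (8,5); t to first gridline: x 0.7558, y 1.0046 (then +1.0353 / +3.8637)
    (9,5) via x @ 0.7558  # hit
  → r_4 = 0.7558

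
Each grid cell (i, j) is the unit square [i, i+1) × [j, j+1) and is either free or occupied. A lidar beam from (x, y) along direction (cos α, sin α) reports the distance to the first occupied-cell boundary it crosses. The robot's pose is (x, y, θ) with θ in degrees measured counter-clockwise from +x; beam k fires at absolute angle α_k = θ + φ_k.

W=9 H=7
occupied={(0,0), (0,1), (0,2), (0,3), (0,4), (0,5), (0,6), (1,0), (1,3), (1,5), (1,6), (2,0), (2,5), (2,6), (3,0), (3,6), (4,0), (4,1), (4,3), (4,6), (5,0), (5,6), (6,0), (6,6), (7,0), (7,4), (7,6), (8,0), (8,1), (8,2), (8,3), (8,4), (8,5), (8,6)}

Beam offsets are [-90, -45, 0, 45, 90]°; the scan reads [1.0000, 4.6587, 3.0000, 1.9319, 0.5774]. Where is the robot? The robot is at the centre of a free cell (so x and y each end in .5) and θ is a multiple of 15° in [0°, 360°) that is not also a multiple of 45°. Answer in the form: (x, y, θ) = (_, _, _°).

(x, y, θ) = (7.5, 1.5, 150°)

The pose lattice has 29·16 = 464 candidates. Test each by forward raycasting.
  (3.5, 2.5, 210°): beam 1 = 2.8868 ≠ 1.0000 ✗
  (7.5, 1.5, 120°): beam 1 = 0.5774 ≠ 1.0000 ✗
  (3.5, 5.5, 240°): beam 1 = 0.5774 ≠ 1.0000 ✗
  (2.5, 4.5, 240°): beam 2 = 1.5529 ≠ 4.6587 ✗
  …
  (7.5, 1.5, 150°): r_1=1.0000, r_2=4.6587, r_3=3.0000, r_4=1.9319, r_5=0.5774 — all match ✓
Only this pose fits every beam.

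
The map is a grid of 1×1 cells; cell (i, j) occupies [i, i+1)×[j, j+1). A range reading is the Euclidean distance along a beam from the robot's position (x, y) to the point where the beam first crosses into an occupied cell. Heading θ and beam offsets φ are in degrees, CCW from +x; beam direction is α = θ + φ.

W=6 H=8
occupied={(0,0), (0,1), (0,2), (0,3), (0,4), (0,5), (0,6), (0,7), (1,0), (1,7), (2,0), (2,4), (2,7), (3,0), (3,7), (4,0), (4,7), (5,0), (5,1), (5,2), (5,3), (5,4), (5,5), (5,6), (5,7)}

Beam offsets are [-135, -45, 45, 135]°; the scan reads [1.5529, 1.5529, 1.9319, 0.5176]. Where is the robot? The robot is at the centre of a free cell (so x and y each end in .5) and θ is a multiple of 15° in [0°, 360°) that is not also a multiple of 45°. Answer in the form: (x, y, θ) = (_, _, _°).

(x, y, θ) = (2.5, 6.5, 330°)

Enumerate (i+0.5, j+0.5, θ) over the 23 free cells and 16 admissible headings. For each, cast all 4 beams and compare to the given ranges.
  (2.5, 6.5, 345°): beam 1 = 1.7321 ≠ 1.5529 ✗
  (4.5, 2.5, 15°): beam 1 = 1.7321 ≠ 1.5529 ✗
  (3.5, 3.5, 120°): beam 2 = 3.6235 ≠ 1.5529 ✗
  (2.5, 3.5, 240°): beam 1 = 0.5176 ≠ 1.5529 ✗
  …
  (2.5, 6.5, 330°): r_1=1.5529, r_2=1.5529, r_3=1.9319, r_4=0.5176 — all match ✓
Only this pose fits every beam.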